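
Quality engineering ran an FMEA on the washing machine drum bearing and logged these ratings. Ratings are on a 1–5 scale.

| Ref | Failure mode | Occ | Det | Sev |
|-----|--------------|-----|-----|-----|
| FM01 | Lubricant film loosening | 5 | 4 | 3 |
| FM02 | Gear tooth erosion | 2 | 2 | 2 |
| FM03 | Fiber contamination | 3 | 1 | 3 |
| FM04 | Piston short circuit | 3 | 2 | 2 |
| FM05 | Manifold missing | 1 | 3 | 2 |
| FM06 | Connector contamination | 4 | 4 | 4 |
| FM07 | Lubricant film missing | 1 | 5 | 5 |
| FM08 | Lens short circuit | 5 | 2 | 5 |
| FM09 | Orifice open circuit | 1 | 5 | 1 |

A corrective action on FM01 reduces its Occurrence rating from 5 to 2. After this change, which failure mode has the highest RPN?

FM06

RPN = Severity × Occurrence × Detection:
  FM01: 3 × 5 × 4 = 60
  FM02: 2 × 2 × 2 = 8
  FM03: 3 × 3 × 1 = 9
  FM04: 2 × 3 × 2 = 12
  FM05: 2 × 1 × 3 = 6
  FM06: 4 × 4 × 4 = 64
  FM07: 5 × 1 × 5 = 25
  FM08: 5 × 5 × 2 = 50
  FM09: 1 × 1 × 5 = 5
After action: FM01 → 3 × 2 × 4 = 24.
Revised RPNs: FM06=64, FM08=50, FM07=25, FM01=24, FM04=12, FM03=9, FM02=8, FM05=6, FM09=5.
Highest is now FM06 (64).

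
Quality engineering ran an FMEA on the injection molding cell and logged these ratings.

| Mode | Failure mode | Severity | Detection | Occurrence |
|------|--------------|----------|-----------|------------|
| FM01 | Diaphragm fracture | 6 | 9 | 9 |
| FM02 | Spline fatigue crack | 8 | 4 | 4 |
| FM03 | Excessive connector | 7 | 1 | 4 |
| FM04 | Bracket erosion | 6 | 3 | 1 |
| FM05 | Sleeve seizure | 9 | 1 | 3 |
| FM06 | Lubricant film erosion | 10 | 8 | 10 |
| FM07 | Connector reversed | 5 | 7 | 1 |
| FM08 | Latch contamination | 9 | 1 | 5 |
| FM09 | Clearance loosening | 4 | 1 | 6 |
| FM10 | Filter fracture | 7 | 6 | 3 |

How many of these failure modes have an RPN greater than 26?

RPN = Severity × Occurrence × Detection:
  FM01: 6 × 9 × 9 = 486
  FM02: 8 × 4 × 4 = 128
  FM03: 7 × 4 × 1 = 28
  FM04: 6 × 1 × 3 = 18
  FM05: 9 × 3 × 1 = 27
  FM06: 10 × 10 × 8 = 800
  FM07: 5 × 1 × 7 = 35
  FM08: 9 × 5 × 1 = 45
  FM09: 4 × 6 × 1 = 24
  FM10: 7 × 3 × 6 = 126
Modes with RPN > 26: FM01 (486), FM02 (128), FM03 (28), FM05 (27), FM06 (800), FM07 (35), FM08 (45), FM10 (126) → 8.

8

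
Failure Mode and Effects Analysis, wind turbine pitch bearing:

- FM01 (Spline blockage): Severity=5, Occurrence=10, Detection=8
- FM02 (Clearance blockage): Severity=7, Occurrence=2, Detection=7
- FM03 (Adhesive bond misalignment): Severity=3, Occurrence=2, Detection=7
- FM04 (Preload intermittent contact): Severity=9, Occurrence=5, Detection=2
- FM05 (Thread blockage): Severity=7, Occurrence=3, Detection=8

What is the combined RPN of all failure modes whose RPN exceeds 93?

RPN = Severity × Occurrence × Detection:
  FM01: 5 × 10 × 8 = 400
  FM02: 7 × 2 × 7 = 98
  FM03: 3 × 2 × 7 = 42
  FM04: 9 × 5 × 2 = 90
  FM05: 7 × 3 × 8 = 168
RPN > 93: FM01 (400), FM02 (98), FM05 (168).
Sum: 400 + 98 + 168 = 666.

666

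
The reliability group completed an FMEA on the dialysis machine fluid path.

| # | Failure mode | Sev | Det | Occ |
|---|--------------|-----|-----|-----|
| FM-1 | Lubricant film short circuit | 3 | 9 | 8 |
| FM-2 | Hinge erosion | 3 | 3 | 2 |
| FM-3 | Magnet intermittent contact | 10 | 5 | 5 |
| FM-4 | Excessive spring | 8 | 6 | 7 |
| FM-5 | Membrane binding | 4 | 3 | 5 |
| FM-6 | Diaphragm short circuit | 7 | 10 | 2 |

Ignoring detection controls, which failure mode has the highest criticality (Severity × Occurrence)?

FM-4

Criticality = Severity × Occurrence:
  FM-1: 3 × 8 = 24
  FM-2: 3 × 2 = 6
  FM-3: 10 × 5 = 50
  FM-4: 8 × 7 = 56
  FM-5: 4 × 5 = 20
  FM-6: 7 × 2 = 14
Highest criticality is 56 → FM-4.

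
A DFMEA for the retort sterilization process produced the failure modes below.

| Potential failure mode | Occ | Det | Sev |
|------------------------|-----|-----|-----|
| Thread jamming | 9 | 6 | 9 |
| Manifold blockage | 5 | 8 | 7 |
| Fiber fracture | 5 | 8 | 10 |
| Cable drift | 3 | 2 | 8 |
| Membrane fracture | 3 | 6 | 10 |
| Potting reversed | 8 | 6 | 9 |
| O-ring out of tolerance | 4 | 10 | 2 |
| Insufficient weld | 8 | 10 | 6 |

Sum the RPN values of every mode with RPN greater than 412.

RPN = Severity × Occurrence × Detection:
  Thread jamming: 9 × 9 × 6 = 486
  Manifold blockage: 7 × 5 × 8 = 280
  Fiber fracture: 10 × 5 × 8 = 400
  Cable drift: 8 × 3 × 2 = 48
  Membrane fracture: 10 × 3 × 6 = 180
  Potting reversed: 9 × 8 × 6 = 432
  O-ring out of tolerance: 2 × 4 × 10 = 80
  Insufficient weld: 6 × 8 × 10 = 480
RPN > 412: Thread jamming (486), Potting reversed (432), Insufficient weld (480).
Sum: 486 + 432 + 480 = 1398.

1398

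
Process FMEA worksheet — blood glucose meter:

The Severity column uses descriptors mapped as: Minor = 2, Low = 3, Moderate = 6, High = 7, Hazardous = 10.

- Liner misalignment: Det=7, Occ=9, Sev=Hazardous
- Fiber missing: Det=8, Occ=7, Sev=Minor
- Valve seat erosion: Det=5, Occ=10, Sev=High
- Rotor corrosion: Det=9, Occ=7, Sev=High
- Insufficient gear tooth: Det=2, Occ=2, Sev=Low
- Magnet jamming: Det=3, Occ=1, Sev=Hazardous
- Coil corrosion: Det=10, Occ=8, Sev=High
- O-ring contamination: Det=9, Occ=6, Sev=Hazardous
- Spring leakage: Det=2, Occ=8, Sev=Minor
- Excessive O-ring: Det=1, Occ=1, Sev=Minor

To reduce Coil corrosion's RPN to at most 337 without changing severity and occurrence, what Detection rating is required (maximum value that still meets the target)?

6

Coil corrosion: S=7, O=8, D=10 → current RPN = 560.
Fixed product = 56. Need 56 × D ≤ 337, so D ≤ 337/56 = 6.02.
Maximum integer Detection rating = 6 (gives RPN 336; D=7 would give 392 > 337).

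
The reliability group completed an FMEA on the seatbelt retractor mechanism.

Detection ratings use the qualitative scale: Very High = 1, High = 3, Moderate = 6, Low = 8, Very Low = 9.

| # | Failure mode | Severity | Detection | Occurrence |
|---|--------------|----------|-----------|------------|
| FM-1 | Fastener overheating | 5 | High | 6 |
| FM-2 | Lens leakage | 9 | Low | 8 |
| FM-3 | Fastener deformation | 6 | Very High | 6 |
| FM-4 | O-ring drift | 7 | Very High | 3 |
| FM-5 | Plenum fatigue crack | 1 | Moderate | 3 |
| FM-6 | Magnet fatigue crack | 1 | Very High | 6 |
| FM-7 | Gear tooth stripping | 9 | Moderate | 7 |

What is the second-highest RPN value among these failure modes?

378

RPN = Severity × Occurrence × Detection:
  FM-1: 5 × 6 × 3 = 90
  FM-2: 9 × 8 × 8 = 576
  FM-3: 6 × 6 × 1 = 36
  FM-4: 7 × 3 × 1 = 21
  FM-5: 1 × 3 × 6 = 18
  FM-6: 1 × 6 × 1 = 6
  FM-7: 9 × 7 × 6 = 378
Sorted descending: 576, 378, 90, 36, 21, 18, 6.
The second-highest RPN is 378 (FM-7).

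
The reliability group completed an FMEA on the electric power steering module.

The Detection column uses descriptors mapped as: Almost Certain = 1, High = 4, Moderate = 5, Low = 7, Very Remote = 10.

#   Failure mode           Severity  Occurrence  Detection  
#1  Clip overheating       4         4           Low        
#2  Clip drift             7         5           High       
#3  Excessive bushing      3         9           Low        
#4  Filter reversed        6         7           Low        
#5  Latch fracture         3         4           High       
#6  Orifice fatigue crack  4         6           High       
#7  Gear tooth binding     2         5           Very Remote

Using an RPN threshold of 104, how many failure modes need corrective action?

RPN = Severity × Occurrence × Detection:
  #1: 4 × 4 × 7 = 112
  #2: 7 × 5 × 4 = 140
  #3: 3 × 9 × 7 = 189
  #4: 6 × 7 × 7 = 294
  #5: 3 × 4 × 4 = 48
  #6: 4 × 6 × 4 = 96
  #7: 2 × 5 × 10 = 100
Modes with RPN ≥ 104: #1 (112), #2 (140), #3 (189), #4 (294) → 4.

4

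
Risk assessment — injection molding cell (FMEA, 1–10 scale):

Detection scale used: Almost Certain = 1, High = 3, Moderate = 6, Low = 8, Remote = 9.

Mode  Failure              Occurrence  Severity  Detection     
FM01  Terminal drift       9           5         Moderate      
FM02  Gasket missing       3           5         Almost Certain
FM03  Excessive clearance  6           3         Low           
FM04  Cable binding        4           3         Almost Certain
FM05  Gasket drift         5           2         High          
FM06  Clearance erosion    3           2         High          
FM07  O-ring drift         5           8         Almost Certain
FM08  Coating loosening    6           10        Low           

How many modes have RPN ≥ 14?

7

RPN = Severity × Occurrence × Detection:
  FM01: 5 × 9 × 6 = 270
  FM02: 5 × 3 × 1 = 15
  FM03: 3 × 6 × 8 = 144
  FM04: 3 × 4 × 1 = 12
  FM05: 2 × 5 × 3 = 30
  FM06: 2 × 3 × 3 = 18
  FM07: 8 × 5 × 1 = 40
  FM08: 10 × 6 × 8 = 480
Modes with RPN ≥ 14: FM01 (270), FM02 (15), FM03 (144), FM05 (30), FM06 (18), FM07 (40), FM08 (480) → 7.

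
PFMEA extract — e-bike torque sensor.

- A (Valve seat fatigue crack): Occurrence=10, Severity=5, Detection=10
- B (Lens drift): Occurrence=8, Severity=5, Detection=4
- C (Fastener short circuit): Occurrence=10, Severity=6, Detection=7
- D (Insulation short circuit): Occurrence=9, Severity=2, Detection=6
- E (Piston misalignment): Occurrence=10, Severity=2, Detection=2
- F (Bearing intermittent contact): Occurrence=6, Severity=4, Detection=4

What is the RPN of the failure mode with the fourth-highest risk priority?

108

RPN = Severity × Occurrence × Detection:
  A: 5 × 10 × 10 = 500
  B: 5 × 8 × 4 = 160
  C: 6 × 10 × 7 = 420
  D: 2 × 9 × 6 = 108
  E: 2 × 10 × 2 = 40
  F: 4 × 6 × 4 = 96
Sorted descending: 500, 420, 160, 108, 96, 40.
The fourth-highest RPN is 108 (D).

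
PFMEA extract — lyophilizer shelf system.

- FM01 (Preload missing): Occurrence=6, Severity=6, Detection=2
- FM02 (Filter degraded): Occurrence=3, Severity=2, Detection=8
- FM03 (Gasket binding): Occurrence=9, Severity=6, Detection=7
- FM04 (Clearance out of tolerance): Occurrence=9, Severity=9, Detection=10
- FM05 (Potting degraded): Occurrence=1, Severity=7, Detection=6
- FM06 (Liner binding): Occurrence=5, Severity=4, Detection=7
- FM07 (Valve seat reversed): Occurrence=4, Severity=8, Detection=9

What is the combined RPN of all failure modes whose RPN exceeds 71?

RPN = Severity × Occurrence × Detection:
  FM01: 6 × 6 × 2 = 72
  FM02: 2 × 3 × 8 = 48
  FM03: 6 × 9 × 7 = 378
  FM04: 9 × 9 × 10 = 810
  FM05: 7 × 1 × 6 = 42
  FM06: 4 × 5 × 7 = 140
  FM07: 8 × 4 × 9 = 288
RPN > 71: FM01 (72), FM03 (378), FM04 (810), FM06 (140), FM07 (288).
Sum: 72 + 378 + 810 + 140 + 288 = 1688.

1688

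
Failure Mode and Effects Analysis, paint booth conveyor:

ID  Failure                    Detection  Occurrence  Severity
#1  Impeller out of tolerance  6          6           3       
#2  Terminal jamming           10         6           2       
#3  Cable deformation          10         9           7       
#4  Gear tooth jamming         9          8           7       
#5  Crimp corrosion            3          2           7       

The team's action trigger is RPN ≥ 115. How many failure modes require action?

3

RPN = Severity × Occurrence × Detection:
  #1: 3 × 6 × 6 = 108
  #2: 2 × 6 × 10 = 120
  #3: 7 × 9 × 10 = 630
  #4: 7 × 8 × 9 = 504
  #5: 7 × 2 × 3 = 42
Modes with RPN ≥ 115: #2 (120), #3 (630), #4 (504) → 3.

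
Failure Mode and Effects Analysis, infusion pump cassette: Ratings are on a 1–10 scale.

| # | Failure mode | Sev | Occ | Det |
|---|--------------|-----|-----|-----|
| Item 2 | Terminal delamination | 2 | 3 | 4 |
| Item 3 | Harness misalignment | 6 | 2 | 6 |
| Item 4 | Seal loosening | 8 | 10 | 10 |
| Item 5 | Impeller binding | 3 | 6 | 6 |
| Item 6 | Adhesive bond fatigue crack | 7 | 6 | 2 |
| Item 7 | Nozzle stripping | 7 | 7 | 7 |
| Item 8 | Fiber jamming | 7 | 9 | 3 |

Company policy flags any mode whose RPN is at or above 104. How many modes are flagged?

RPN = Severity × Occurrence × Detection:
  Item 2: 2 × 3 × 4 = 24
  Item 3: 6 × 2 × 6 = 72
  Item 4: 8 × 10 × 10 = 800
  Item 5: 3 × 6 × 6 = 108
  Item 6: 7 × 6 × 2 = 84
  Item 7: 7 × 7 × 7 = 343
  Item 8: 7 × 9 × 3 = 189
Modes with RPN ≥ 104: Item 4 (800), Item 5 (108), Item 7 (343), Item 8 (189) → 4.

4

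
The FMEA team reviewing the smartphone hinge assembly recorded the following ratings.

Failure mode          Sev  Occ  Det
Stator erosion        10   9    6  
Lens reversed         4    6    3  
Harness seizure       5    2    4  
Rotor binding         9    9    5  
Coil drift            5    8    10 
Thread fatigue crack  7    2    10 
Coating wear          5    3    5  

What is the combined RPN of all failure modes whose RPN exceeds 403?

945

RPN = Severity × Occurrence × Detection:
  Stator erosion: 10 × 9 × 6 = 540
  Lens reversed: 4 × 6 × 3 = 72
  Harness seizure: 5 × 2 × 4 = 40
  Rotor binding: 9 × 9 × 5 = 405
  Coil drift: 5 × 8 × 10 = 400
  Thread fatigue crack: 7 × 2 × 10 = 140
  Coating wear: 5 × 3 × 5 = 75
RPN > 403: Stator erosion (540), Rotor binding (405).
Sum: 540 + 405 = 945.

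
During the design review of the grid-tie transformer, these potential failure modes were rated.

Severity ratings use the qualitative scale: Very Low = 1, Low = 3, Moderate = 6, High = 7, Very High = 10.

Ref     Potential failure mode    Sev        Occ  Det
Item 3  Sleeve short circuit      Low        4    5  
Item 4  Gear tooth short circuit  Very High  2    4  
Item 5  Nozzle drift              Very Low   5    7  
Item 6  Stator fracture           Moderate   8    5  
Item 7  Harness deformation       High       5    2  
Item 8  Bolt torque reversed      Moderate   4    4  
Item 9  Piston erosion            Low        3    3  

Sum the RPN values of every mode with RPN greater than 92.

RPN = Severity × Occurrence × Detection:
  Item 3: 3 × 4 × 5 = 60
  Item 4: 10 × 2 × 4 = 80
  Item 5: 1 × 5 × 7 = 35
  Item 6: 6 × 8 × 5 = 240
  Item 7: 7 × 5 × 2 = 70
  Item 8: 6 × 4 × 4 = 96
  Item 9: 3 × 3 × 3 = 27
RPN > 92: Item 6 (240), Item 8 (96).
Sum: 240 + 96 = 336.

336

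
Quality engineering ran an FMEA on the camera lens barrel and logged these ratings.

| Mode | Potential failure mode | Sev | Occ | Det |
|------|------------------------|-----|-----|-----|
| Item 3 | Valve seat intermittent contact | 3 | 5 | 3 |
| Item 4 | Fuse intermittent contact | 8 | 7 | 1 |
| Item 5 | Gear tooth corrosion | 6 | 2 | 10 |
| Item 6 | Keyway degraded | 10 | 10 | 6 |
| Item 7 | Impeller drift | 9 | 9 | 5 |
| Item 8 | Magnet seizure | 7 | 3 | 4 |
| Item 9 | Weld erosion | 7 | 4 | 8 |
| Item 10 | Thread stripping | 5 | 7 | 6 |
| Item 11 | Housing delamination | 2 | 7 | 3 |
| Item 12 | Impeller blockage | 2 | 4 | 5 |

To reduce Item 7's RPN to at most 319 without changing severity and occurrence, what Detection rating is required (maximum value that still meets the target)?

Item 7: S=9, O=9, D=5 → current RPN = 405.
Fixed product = 81. Need 81 × D ≤ 319, so D ≤ 319/81 = 3.94.
Maximum integer Detection rating = 3 (gives RPN 243; D=4 would give 324 > 319).

3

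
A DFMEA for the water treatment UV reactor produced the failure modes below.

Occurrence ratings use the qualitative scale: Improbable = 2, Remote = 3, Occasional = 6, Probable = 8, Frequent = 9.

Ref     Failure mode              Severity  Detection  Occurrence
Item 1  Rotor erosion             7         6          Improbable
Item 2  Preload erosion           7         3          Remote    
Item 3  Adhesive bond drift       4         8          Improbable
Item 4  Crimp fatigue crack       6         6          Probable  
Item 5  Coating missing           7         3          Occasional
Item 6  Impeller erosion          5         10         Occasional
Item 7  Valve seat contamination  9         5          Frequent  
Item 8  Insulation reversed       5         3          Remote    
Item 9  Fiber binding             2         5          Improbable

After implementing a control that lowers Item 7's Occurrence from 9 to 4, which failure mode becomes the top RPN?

Item 6

RPN = Severity × Occurrence × Detection:
  Item 1: 7 × 2 × 6 = 84
  Item 2: 7 × 3 × 3 = 63
  Item 3: 4 × 2 × 8 = 64
  Item 4: 6 × 8 × 6 = 288
  Item 5: 7 × 6 × 3 = 126
  Item 6: 5 × 6 × 10 = 300
  Item 7: 9 × 9 × 5 = 405
  Item 8: 5 × 3 × 3 = 45
  Item 9: 2 × 2 × 5 = 20
After action: Item 7 → 9 × 4 × 5 = 180.
Revised RPNs: Item 6=300, Item 4=288, Item 7=180, Item 5=126, Item 1=84, Item 3=64, Item 2=63, Item 8=45, Item 9=20.
Highest is now Item 6 (300).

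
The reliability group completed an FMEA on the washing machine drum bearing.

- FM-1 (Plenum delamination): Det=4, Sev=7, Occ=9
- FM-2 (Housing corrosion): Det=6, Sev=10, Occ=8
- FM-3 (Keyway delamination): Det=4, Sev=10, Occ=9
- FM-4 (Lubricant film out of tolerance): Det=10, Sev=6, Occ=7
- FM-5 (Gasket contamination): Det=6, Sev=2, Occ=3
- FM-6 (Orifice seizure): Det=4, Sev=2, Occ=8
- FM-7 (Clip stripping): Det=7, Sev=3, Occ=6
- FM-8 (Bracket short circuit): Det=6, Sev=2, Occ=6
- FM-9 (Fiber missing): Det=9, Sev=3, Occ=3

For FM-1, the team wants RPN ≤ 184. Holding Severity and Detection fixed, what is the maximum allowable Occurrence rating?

6

FM-1: S=7, O=9, D=4 → current RPN = 252.
Fixed product = 28. Need 28 × O ≤ 184, so O ≤ 184/28 = 6.57.
Maximum integer Occurrence rating = 6 (gives RPN 168; O=7 would give 196 > 184).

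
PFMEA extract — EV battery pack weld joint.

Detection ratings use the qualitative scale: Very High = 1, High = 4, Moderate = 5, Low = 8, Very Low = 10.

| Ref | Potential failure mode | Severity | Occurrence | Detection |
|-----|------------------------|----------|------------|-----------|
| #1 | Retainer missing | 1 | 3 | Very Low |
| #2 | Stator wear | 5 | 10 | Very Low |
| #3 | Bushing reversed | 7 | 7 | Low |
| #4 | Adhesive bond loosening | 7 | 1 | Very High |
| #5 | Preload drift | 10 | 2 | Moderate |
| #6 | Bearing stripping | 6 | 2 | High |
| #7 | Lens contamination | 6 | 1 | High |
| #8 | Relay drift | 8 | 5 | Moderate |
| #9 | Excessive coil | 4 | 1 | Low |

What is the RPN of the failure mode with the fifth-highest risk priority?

48

RPN = Severity × Occurrence × Detection:
  #1: 1 × 3 × 10 = 30
  #2: 5 × 10 × 10 = 500
  #3: 7 × 7 × 8 = 392
  #4: 7 × 1 × 1 = 7
  #5: 10 × 2 × 5 = 100
  #6: 6 × 2 × 4 = 48
  #7: 6 × 1 × 4 = 24
  #8: 8 × 5 × 5 = 200
  #9: 4 × 1 × 8 = 32
Sorted descending: 500, 392, 200, 100, 48, 32, 30, 24, 7.
The fifth-highest RPN is 48 (#6).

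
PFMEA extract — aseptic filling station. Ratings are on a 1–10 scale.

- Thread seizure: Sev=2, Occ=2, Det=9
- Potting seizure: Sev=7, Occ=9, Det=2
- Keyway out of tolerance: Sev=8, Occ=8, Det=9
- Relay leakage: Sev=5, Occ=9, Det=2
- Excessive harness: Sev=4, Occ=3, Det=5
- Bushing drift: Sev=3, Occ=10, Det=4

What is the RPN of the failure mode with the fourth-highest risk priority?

90

RPN = Severity × Occurrence × Detection:
  Thread seizure: 2 × 2 × 9 = 36
  Potting seizure: 7 × 9 × 2 = 126
  Keyway out of tolerance: 8 × 8 × 9 = 576
  Relay leakage: 5 × 9 × 2 = 90
  Excessive harness: 4 × 3 × 5 = 60
  Bushing drift: 3 × 10 × 4 = 120
Sorted descending: 576, 126, 120, 90, 60, 36.
The fourth-highest RPN is 90 (Relay leakage).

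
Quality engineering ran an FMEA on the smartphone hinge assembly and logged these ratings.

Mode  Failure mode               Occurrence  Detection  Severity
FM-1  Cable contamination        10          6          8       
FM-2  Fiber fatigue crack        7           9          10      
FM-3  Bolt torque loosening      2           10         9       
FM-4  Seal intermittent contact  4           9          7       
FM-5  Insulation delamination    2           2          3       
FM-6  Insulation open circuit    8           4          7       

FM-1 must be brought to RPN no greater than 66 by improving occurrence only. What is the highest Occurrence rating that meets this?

FM-1: S=8, O=10, D=6 → current RPN = 480.
Fixed product = 48. Need 48 × O ≤ 66, so O ≤ 66/48 = 1.38.
Maximum integer Occurrence rating = 1 (gives RPN 48; O=2 would give 96 > 66).

1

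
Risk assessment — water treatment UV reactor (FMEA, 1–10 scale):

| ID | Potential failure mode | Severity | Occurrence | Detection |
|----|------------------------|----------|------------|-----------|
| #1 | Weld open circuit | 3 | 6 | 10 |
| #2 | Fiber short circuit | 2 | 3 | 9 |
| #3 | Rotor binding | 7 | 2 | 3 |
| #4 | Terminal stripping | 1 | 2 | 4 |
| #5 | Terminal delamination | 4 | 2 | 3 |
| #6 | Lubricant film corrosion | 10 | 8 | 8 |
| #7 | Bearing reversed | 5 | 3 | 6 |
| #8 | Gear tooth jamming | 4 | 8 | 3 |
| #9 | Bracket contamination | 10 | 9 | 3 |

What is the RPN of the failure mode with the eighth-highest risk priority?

RPN = Severity × Occurrence × Detection:
  #1: 3 × 6 × 10 = 180
  #2: 2 × 3 × 9 = 54
  #3: 7 × 2 × 3 = 42
  #4: 1 × 2 × 4 = 8
  #5: 4 × 2 × 3 = 24
  #6: 10 × 8 × 8 = 640
  #7: 5 × 3 × 6 = 90
  #8: 4 × 8 × 3 = 96
  #9: 10 × 9 × 3 = 270
Sorted descending: 640, 270, 180, 96, 90, 54, 42, 24, 8.
The eighth-highest RPN is 24 (#5).

24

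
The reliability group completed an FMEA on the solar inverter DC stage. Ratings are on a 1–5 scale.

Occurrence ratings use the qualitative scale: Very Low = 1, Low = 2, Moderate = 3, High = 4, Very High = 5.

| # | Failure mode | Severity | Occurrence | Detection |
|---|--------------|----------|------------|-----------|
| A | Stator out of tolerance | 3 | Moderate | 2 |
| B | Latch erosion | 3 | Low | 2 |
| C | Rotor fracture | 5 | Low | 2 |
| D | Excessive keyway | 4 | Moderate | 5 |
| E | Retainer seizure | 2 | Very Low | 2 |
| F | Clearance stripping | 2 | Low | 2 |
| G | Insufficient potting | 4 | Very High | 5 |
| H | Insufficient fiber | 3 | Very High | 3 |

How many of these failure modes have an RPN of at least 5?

RPN = Severity × Occurrence × Detection:
  A: 3 × 3 × 2 = 18
  B: 3 × 2 × 2 = 12
  C: 5 × 2 × 2 = 20
  D: 4 × 3 × 5 = 60
  E: 2 × 1 × 2 = 4
  F: 2 × 2 × 2 = 8
  G: 4 × 5 × 5 = 100
  H: 3 × 5 × 3 = 45
Modes with RPN ≥ 5: A (18), B (12), C (20), D (60), F (8), G (100), H (45) → 7.

7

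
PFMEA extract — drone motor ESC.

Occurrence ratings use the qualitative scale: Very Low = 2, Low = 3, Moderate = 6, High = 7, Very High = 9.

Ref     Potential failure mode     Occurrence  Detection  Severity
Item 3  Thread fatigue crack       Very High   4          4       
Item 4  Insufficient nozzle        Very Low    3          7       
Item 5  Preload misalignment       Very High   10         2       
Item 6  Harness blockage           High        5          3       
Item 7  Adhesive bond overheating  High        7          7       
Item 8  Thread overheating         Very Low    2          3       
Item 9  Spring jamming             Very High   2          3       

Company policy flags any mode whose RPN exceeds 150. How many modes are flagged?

2

RPN = Severity × Occurrence × Detection:
  Item 3: 4 × 9 × 4 = 144
  Item 4: 7 × 2 × 3 = 42
  Item 5: 2 × 9 × 10 = 180
  Item 6: 3 × 7 × 5 = 105
  Item 7: 7 × 7 × 7 = 343
  Item 8: 3 × 2 × 2 = 12
  Item 9: 3 × 9 × 2 = 54
Modes with RPN > 150: Item 5 (180), Item 7 (343) → 2.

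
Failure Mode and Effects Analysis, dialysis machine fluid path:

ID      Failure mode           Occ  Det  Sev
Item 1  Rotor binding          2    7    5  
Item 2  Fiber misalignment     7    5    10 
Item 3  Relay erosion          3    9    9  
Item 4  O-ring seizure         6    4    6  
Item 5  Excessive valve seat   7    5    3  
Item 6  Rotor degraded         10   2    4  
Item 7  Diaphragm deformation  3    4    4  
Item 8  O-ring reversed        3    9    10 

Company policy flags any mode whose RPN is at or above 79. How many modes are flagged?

6

RPN = Severity × Occurrence × Detection:
  Item 1: 5 × 2 × 7 = 70
  Item 2: 10 × 7 × 5 = 350
  Item 3: 9 × 3 × 9 = 243
  Item 4: 6 × 6 × 4 = 144
  Item 5: 3 × 7 × 5 = 105
  Item 6: 4 × 10 × 2 = 80
  Item 7: 4 × 3 × 4 = 48
  Item 8: 10 × 3 × 9 = 270
Modes with RPN ≥ 79: Item 2 (350), Item 3 (243), Item 4 (144), Item 5 (105), Item 6 (80), Item 8 (270) → 6.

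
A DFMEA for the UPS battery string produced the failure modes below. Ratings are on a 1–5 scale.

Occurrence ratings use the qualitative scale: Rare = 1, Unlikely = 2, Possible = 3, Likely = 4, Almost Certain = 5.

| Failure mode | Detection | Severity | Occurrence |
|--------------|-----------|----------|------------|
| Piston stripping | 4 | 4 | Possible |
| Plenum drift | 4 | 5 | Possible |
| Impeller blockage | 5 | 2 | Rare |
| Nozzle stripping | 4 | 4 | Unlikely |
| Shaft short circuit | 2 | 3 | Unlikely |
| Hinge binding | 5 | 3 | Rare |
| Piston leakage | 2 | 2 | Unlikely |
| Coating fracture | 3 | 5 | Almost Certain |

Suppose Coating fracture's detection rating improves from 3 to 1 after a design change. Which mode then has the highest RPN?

RPN = Severity × Occurrence × Detection:
  Piston stripping: 4 × 3 × 4 = 48
  Plenum drift: 5 × 3 × 4 = 60
  Impeller blockage: 2 × 1 × 5 = 10
  Nozzle stripping: 4 × 2 × 4 = 32
  Shaft short circuit: 3 × 2 × 2 = 12
  Hinge binding: 3 × 1 × 5 = 15
  Piston leakage: 2 × 2 × 2 = 8
  Coating fracture: 5 × 5 × 3 = 75
After action: Coating fracture → 5 × 5 × 1 = 25.
Revised RPNs: Plenum drift=60, Piston stripping=48, Nozzle stripping=32, Coating fracture=25, Hinge binding=15, Shaft short circuit=12, Impeller blockage=10, Piston leakage=8.
Highest is now Plenum drift (60).

Plenum drift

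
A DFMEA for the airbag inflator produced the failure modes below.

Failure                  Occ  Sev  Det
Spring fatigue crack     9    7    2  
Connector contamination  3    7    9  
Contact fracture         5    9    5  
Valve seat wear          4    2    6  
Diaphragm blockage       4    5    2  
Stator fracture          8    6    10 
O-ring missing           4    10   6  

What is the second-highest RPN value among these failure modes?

RPN = Severity × Occurrence × Detection:
  Spring fatigue crack: 7 × 9 × 2 = 126
  Connector contamination: 7 × 3 × 9 = 189
  Contact fracture: 9 × 5 × 5 = 225
  Valve seat wear: 2 × 4 × 6 = 48
  Diaphragm blockage: 5 × 4 × 2 = 40
  Stator fracture: 6 × 8 × 10 = 480
  O-ring missing: 10 × 4 × 6 = 240
Sorted descending: 480, 240, 225, 189, 126, 48, 40.
The second-highest RPN is 240 (O-ring missing).

240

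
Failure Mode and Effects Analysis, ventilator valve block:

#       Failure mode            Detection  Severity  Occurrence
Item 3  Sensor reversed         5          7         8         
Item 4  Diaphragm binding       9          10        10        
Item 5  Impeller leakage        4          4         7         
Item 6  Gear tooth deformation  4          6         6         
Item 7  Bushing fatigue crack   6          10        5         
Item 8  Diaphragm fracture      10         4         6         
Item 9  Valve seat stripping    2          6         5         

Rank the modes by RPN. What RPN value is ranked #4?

240

RPN = Severity × Occurrence × Detection:
  Item 3: 7 × 8 × 5 = 280
  Item 4: 10 × 10 × 9 = 900
  Item 5: 4 × 7 × 4 = 112
  Item 6: 6 × 6 × 4 = 144
  Item 7: 10 × 5 × 6 = 300
  Item 8: 4 × 6 × 10 = 240
  Item 9: 6 × 5 × 2 = 60
Sorted descending: 900, 300, 280, 240, 144, 112, 60.
The fourth-highest RPN is 240 (Item 8).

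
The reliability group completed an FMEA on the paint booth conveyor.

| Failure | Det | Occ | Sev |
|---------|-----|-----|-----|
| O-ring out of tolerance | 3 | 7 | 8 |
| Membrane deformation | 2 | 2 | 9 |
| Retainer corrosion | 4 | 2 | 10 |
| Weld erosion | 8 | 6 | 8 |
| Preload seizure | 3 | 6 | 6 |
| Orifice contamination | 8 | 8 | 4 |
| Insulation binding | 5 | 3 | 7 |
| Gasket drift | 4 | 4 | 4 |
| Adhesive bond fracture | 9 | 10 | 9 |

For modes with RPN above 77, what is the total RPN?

1911

RPN = Severity × Occurrence × Detection:
  O-ring out of tolerance: 8 × 7 × 3 = 168
  Membrane deformation: 9 × 2 × 2 = 36
  Retainer corrosion: 10 × 2 × 4 = 80
  Weld erosion: 8 × 6 × 8 = 384
  Preload seizure: 6 × 6 × 3 = 108
  Orifice contamination: 4 × 8 × 8 = 256
  Insulation binding: 7 × 3 × 5 = 105
  Gasket drift: 4 × 4 × 4 = 64
  Adhesive bond fracture: 9 × 10 × 9 = 810
RPN > 77: O-ring out of tolerance (168), Retainer corrosion (80), Weld erosion (384), Preload seizure (108), Orifice contamination (256), Insulation binding (105), Adhesive bond fracture (810).
Sum: 168 + 80 + 384 + 108 + 256 + 105 + 810 = 1911.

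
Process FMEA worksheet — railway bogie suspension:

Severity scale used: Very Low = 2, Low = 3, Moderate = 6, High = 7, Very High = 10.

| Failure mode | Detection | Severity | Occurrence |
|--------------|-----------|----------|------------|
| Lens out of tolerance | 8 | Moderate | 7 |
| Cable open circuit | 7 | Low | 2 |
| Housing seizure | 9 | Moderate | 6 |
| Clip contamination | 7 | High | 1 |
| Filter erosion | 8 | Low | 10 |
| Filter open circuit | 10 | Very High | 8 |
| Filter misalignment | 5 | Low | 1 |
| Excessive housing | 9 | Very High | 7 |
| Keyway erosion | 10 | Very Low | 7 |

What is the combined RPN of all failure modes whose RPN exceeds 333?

RPN = Severity × Occurrence × Detection:
  Lens out of tolerance: 6 × 7 × 8 = 336
  Cable open circuit: 3 × 2 × 7 = 42
  Housing seizure: 6 × 6 × 9 = 324
  Clip contamination: 7 × 1 × 7 = 49
  Filter erosion: 3 × 10 × 8 = 240
  Filter open circuit: 10 × 8 × 10 = 800
  Filter misalignment: 3 × 1 × 5 = 15
  Excessive housing: 10 × 7 × 9 = 630
  Keyway erosion: 2 × 7 × 10 = 140
RPN > 333: Lens out of tolerance (336), Filter open circuit (800), Excessive housing (630).
Sum: 336 + 800 + 630 = 1766.

1766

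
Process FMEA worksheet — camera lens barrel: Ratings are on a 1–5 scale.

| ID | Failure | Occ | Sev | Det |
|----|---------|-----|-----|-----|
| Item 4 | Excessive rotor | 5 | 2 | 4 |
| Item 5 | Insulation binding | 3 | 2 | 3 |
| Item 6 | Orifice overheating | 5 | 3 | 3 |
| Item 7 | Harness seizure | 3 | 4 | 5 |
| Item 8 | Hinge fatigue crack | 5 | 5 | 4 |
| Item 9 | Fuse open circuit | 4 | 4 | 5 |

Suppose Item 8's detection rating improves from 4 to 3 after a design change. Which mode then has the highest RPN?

RPN = Severity × Occurrence × Detection:
  Item 4: 2 × 5 × 4 = 40
  Item 5: 2 × 3 × 3 = 18
  Item 6: 3 × 5 × 3 = 45
  Item 7: 4 × 3 × 5 = 60
  Item 8: 5 × 5 × 4 = 100
  Item 9: 4 × 4 × 5 = 80
After action: Item 8 → 5 × 5 × 3 = 75.
Revised RPNs: Item 9=80, Item 8=75, Item 7=60, Item 6=45, Item 4=40, Item 5=18.
Highest is now Item 9 (80).

Item 9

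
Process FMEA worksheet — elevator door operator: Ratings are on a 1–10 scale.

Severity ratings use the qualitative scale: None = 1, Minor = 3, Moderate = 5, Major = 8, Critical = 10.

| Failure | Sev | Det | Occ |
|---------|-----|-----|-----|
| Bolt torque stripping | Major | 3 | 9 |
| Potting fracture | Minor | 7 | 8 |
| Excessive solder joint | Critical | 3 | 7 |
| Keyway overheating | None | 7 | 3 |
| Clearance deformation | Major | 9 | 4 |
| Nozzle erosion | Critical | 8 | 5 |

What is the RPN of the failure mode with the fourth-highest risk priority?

210

RPN = Severity × Occurrence × Detection:
  Bolt torque stripping: 8 × 9 × 3 = 216
  Potting fracture: 3 × 8 × 7 = 168
  Excessive solder joint: 10 × 7 × 3 = 210
  Keyway overheating: 1 × 3 × 7 = 21
  Clearance deformation: 8 × 4 × 9 = 288
  Nozzle erosion: 10 × 5 × 8 = 400
Sorted descending: 400, 288, 216, 210, 168, 21.
The fourth-highest RPN is 210 (Excessive solder joint).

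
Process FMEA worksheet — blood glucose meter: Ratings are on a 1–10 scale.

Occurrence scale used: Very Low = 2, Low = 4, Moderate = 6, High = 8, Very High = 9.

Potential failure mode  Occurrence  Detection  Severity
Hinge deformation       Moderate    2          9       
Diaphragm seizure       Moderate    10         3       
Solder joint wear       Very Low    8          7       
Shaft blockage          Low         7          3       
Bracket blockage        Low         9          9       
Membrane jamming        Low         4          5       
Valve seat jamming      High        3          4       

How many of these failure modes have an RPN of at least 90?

RPN = Severity × Occurrence × Detection:
  Hinge deformation: 9 × 6 × 2 = 108
  Diaphragm seizure: 3 × 6 × 10 = 180
  Solder joint wear: 7 × 2 × 8 = 112
  Shaft blockage: 3 × 4 × 7 = 84
  Bracket blockage: 9 × 4 × 9 = 324
  Membrane jamming: 5 × 4 × 4 = 80
  Valve seat jamming: 4 × 8 × 3 = 96
Modes with RPN ≥ 90: Hinge deformation (108), Diaphragm seizure (180), Solder joint wear (112), Bracket blockage (324), Valve seat jamming (96) → 5.

5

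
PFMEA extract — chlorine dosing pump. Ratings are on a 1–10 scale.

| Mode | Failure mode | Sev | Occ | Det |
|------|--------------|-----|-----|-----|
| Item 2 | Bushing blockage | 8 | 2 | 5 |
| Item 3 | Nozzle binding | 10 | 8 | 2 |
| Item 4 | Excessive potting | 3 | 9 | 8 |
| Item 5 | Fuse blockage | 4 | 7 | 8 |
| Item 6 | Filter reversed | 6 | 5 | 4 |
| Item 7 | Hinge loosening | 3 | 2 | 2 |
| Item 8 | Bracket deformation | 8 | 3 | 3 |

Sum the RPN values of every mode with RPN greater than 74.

RPN = Severity × Occurrence × Detection:
  Item 2: 8 × 2 × 5 = 80
  Item 3: 10 × 8 × 2 = 160
  Item 4: 3 × 9 × 8 = 216
  Item 5: 4 × 7 × 8 = 224
  Item 6: 6 × 5 × 4 = 120
  Item 7: 3 × 2 × 2 = 12
  Item 8: 8 × 3 × 3 = 72
RPN > 74: Item 2 (80), Item 3 (160), Item 4 (216), Item 5 (224), Item 6 (120).
Sum: 80 + 160 + 216 + 224 + 120 = 800.

800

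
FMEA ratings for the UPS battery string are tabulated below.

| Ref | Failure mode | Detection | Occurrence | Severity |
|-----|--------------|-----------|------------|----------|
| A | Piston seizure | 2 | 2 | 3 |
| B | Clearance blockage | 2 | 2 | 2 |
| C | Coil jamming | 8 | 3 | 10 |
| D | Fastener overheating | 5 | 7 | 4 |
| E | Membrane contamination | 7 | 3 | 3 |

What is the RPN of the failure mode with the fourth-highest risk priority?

12

RPN = Severity × Occurrence × Detection:
  A: 3 × 2 × 2 = 12
  B: 2 × 2 × 2 = 8
  C: 10 × 3 × 8 = 240
  D: 4 × 7 × 5 = 140
  E: 3 × 3 × 7 = 63
Sorted descending: 240, 140, 63, 12, 8.
The fourth-highest RPN is 12 (A).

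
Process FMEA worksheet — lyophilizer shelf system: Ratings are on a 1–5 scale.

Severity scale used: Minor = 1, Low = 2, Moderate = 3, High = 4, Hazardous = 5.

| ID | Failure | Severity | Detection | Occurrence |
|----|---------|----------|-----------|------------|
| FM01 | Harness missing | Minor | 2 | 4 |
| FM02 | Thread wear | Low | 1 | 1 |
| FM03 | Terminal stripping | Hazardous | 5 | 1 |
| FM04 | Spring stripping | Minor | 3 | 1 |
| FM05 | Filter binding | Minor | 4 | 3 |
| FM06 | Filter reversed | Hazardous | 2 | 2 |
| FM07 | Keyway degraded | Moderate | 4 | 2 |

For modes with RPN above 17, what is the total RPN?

RPN = Severity × Occurrence × Detection:
  FM01: 1 × 4 × 2 = 8
  FM02: 2 × 1 × 1 = 2
  FM03: 5 × 1 × 5 = 25
  FM04: 1 × 1 × 3 = 3
  FM05: 1 × 3 × 4 = 12
  FM06: 5 × 2 × 2 = 20
  FM07: 3 × 2 × 4 = 24
RPN > 17: FM03 (25), FM06 (20), FM07 (24).
Sum: 25 + 20 + 24 = 69.

69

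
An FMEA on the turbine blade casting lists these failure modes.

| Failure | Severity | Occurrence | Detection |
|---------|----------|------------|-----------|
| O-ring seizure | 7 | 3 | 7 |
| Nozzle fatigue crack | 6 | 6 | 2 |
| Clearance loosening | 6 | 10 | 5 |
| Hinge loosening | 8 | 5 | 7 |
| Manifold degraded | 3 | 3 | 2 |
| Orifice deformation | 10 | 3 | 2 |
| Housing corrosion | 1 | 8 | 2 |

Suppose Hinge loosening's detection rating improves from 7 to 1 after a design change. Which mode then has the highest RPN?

RPN = Severity × Occurrence × Detection:
  O-ring seizure: 7 × 3 × 7 = 147
  Nozzle fatigue crack: 6 × 6 × 2 = 72
  Clearance loosening: 6 × 10 × 5 = 300
  Hinge loosening: 8 × 5 × 7 = 280
  Manifold degraded: 3 × 3 × 2 = 18
  Orifice deformation: 10 × 3 × 2 = 60
  Housing corrosion: 1 × 8 × 2 = 16
After action: Hinge loosening → 8 × 5 × 1 = 40.
Revised RPNs: Clearance loosening=300, O-ring seizure=147, Nozzle fatigue crack=72, Orifice deformation=60, Hinge loosening=40, Manifold degraded=18, Housing corrosion=16.
Highest is now Clearance loosening (300).

Clearance loosening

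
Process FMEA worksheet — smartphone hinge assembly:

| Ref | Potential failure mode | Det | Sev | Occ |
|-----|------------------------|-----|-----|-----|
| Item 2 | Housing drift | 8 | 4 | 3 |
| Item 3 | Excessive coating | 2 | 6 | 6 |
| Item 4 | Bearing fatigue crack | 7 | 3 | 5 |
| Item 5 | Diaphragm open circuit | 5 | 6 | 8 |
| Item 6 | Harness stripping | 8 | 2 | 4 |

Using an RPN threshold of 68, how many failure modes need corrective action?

RPN = Severity × Occurrence × Detection:
  Item 2: 4 × 3 × 8 = 96
  Item 3: 6 × 6 × 2 = 72
  Item 4: 3 × 5 × 7 = 105
  Item 5: 6 × 8 × 5 = 240
  Item 6: 2 × 4 × 8 = 64
Modes with RPN ≥ 68: Item 2 (96), Item 3 (72), Item 4 (105), Item 5 (240) → 4.

4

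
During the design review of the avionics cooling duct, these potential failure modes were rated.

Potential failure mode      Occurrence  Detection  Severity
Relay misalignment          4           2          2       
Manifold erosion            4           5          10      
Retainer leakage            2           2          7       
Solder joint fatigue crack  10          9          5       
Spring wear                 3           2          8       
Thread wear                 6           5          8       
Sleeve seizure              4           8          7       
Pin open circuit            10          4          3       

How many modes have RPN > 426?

1

RPN = Severity × Occurrence × Detection:
  Relay misalignment: 2 × 4 × 2 = 16
  Manifold erosion: 10 × 4 × 5 = 200
  Retainer leakage: 7 × 2 × 2 = 28
  Solder joint fatigue crack: 5 × 10 × 9 = 450
  Spring wear: 8 × 3 × 2 = 48
  Thread wear: 8 × 6 × 5 = 240
  Sleeve seizure: 7 × 4 × 8 = 224
  Pin open circuit: 3 × 10 × 4 = 120
Modes with RPN > 426: Solder joint fatigue crack (450) → 1.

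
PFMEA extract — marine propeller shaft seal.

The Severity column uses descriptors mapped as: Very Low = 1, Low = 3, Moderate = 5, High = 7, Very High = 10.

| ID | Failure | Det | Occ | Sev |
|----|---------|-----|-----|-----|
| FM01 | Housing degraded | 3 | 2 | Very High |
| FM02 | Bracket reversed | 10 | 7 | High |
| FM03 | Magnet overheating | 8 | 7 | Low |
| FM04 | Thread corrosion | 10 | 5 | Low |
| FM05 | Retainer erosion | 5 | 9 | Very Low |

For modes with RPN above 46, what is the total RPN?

RPN = Severity × Occurrence × Detection:
  FM01: 10 × 2 × 3 = 60
  FM02: 7 × 7 × 10 = 490
  FM03: 3 × 7 × 8 = 168
  FM04: 3 × 5 × 10 = 150
  FM05: 1 × 9 × 5 = 45
RPN > 46: FM01 (60), FM02 (490), FM03 (168), FM04 (150).
Sum: 60 + 490 + 168 + 150 = 868.

868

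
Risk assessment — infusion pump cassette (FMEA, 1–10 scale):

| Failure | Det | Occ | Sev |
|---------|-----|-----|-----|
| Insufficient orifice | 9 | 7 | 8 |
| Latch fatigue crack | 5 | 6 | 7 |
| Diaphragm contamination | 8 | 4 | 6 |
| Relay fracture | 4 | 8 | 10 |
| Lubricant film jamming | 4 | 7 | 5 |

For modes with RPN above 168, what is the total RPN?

RPN = Severity × Occurrence × Detection:
  Insufficient orifice: 8 × 7 × 9 = 504
  Latch fatigue crack: 7 × 6 × 5 = 210
  Diaphragm contamination: 6 × 4 × 8 = 192
  Relay fracture: 10 × 8 × 4 = 320
  Lubricant film jamming: 5 × 7 × 4 = 140
RPN > 168: Insufficient orifice (504), Latch fatigue crack (210), Diaphragm contamination (192), Relay fracture (320).
Sum: 504 + 210 + 192 + 320 = 1226.

1226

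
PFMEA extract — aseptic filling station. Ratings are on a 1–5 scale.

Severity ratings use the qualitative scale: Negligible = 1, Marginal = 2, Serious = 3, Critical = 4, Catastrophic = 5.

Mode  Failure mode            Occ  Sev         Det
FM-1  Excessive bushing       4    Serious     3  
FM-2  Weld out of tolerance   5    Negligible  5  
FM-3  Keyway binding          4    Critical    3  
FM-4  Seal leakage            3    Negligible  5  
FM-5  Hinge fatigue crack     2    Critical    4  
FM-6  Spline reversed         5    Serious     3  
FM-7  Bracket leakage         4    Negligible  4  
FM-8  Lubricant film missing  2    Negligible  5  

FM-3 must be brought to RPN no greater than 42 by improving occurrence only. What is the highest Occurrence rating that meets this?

3

FM-3: S=4, O=4, D=3 → current RPN = 48.
Fixed product = 12. Need 12 × O ≤ 42, so O ≤ 42/12 = 3.50.
Maximum integer Occurrence rating = 3 (gives RPN 36; O=4 would give 48 > 42).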